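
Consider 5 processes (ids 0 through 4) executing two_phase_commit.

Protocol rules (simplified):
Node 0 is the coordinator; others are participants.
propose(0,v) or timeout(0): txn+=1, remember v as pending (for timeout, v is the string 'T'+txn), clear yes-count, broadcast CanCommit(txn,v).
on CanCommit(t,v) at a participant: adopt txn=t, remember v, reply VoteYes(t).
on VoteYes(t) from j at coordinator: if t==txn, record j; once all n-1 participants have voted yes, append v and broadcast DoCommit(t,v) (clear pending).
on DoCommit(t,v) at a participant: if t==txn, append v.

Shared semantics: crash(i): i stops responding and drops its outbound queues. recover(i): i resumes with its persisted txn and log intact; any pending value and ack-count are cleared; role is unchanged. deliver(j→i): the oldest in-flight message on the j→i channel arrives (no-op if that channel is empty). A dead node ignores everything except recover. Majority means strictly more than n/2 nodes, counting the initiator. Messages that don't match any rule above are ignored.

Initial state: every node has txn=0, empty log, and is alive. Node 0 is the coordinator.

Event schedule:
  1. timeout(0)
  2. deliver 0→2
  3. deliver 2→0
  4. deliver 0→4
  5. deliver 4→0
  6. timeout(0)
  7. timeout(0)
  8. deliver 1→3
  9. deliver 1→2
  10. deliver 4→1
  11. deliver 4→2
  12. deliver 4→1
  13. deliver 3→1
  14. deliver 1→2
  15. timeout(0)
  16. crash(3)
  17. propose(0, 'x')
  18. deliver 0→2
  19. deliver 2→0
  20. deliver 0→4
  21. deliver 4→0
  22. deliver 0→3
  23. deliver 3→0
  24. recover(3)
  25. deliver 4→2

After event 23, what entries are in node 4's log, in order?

empty

e1 timeout(0): 0[coor,t=1,-]
e2 deliver 0→2: 2[part,t=1,-]
e3 deliver 2→0: ·
e4 deliver 0→4: 4[part,t=1,-]
e5 deliver 4→0: ·
e6 timeout(0): 0[coor,t=2,-]
e7 timeout(0): 0[coor,t=3,-]
e8 deliver 1→3: ·
e9 deliver 1→2: ·
e10 deliver 4→1: ·
e11 deliver 4→2: ·
e12 deliver 4→1: ·
e13 deliver 3→1: ·
e14 deliver 1→2: ·
e15 timeout(0): 0[coor,t=4,-]
e16 crash(3): 3[✗part,t=0,-]
e17 propose(0,'x'): 0[coor,t=5,-]
e18 deliver 0→2: 2[part,t=2,-]
e19 deliver 2→0: ·
e20 deliver 0→4: 4[part,t=2,-]
e21 deliver 4→0: ·
e22 deliver 0→3: ·
e23 deliver 3→0: ·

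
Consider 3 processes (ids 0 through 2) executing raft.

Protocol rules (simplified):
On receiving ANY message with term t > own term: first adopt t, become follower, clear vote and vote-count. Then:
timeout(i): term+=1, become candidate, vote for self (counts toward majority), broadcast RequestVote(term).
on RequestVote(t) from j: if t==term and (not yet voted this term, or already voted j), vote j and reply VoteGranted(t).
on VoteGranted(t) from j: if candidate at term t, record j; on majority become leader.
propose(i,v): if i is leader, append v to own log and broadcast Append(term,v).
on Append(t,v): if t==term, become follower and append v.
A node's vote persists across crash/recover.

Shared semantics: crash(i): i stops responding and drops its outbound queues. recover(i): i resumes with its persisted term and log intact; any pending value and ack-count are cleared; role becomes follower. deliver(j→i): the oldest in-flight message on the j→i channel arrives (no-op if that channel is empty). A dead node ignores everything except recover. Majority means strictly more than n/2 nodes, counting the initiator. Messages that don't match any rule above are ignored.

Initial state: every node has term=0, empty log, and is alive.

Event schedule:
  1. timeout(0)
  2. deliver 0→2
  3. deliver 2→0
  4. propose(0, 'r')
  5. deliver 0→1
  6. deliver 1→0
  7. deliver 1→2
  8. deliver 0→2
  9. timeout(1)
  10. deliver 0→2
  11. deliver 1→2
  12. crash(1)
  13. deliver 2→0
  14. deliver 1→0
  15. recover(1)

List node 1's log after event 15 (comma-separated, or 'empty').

empty

[1] timeout(0) → N0(cand t1 [-])
[2] deliver 0→2 → N2(foll t1 [-])
[3] deliver 2→0 → N0(lead t1 [-])
[4] propose(0,'r') → N0(lead t1 [r])
[5] deliver 0→1 → N1(foll t1 [-])
[6] deliver 1→0 → ∅
[7] deliver 1→2 → ∅
[8] deliver 0→2 → N2(foll t1 [r])
[9] timeout(1) → N1(cand t2 [-])
[10] deliver 0→2 → ∅
[11] deliver 1→2 → N2(foll t2 [r])
[12] crash(1) → N1(✗cand t2 [-])
[13] deliver 2→0 → ∅
[14] deliver 1→0 → ∅
[15] recover(1) → N1(foll t2 [-])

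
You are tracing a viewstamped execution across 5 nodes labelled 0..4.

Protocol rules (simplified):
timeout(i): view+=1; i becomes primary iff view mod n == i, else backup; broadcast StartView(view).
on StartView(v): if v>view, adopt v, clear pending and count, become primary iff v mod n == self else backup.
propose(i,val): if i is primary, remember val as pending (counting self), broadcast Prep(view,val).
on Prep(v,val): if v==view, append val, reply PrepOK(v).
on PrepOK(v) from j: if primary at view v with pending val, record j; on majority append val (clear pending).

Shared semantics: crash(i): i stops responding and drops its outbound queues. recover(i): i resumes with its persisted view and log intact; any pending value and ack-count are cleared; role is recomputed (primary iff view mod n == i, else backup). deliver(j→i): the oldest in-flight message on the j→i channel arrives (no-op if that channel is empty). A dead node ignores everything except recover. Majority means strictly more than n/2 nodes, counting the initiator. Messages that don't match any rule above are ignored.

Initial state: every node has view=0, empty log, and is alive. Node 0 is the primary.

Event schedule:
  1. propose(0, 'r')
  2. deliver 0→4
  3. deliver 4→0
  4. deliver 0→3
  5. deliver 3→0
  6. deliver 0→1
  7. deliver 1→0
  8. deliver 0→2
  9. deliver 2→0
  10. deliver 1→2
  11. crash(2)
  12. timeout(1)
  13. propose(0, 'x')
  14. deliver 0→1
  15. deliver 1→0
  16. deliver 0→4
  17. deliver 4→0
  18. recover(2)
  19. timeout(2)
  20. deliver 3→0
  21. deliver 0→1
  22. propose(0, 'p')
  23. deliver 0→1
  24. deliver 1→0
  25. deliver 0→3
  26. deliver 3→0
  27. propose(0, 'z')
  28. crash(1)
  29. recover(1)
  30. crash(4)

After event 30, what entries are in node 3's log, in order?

after 1 — propose(0,'r'): ·
after 2 — deliver 0→4: n4:back/v0/[r]
after 3 — deliver 4→0: ·
after 4 — deliver 0→3: n3:back/v0/[r]
after 5 — deliver 3→0: n0:prim/v0/[r]
after 6 — deliver 0→1: n1:back/v0/[r]
after 7 — deliver 1→0: ·
after 8 — deliver 0→2: n2:back/v0/[r]
after 9 — deliver 2→0: ·
after 10 — deliver 1→2: ·
after 11 — crash(2): n2:✗back/v0/[r]
after 12 — timeout(1): n1:prim/v1/[r]
after 13 — propose(0,'x'): ·
after 14 — deliver 0→1: ·
after 15 — deliver 1→0: n0:back/v1/[r]
after 16 — deliver 0→4: n4:back/v0/[r,x]
after 17 — deliver 4→0: ·
after 18 — recover(2): n2:back/v0/[r]
after 19 — timeout(2): n2:back/v1/[r]
after 20 — deliver 3→0: ·
after 21 — deliver 0→1: ·
after 22 — propose(0,'p'): ·
after 23 — deliver 0→1: ·
after 24 — deliver 1→0: ·
after 25 — deliver 0→3: n3:back/v0/[r,x]
after 26 — deliver 3→0: ·
after 27 — propose(0,'z'): ·
after 28 — crash(1): n1:✗prim/v1/[r]
after 29 — recover(1): n1:prim/v1/[r]
after 30 — crash(4): n4:✗back/v0/[r,x]

r,x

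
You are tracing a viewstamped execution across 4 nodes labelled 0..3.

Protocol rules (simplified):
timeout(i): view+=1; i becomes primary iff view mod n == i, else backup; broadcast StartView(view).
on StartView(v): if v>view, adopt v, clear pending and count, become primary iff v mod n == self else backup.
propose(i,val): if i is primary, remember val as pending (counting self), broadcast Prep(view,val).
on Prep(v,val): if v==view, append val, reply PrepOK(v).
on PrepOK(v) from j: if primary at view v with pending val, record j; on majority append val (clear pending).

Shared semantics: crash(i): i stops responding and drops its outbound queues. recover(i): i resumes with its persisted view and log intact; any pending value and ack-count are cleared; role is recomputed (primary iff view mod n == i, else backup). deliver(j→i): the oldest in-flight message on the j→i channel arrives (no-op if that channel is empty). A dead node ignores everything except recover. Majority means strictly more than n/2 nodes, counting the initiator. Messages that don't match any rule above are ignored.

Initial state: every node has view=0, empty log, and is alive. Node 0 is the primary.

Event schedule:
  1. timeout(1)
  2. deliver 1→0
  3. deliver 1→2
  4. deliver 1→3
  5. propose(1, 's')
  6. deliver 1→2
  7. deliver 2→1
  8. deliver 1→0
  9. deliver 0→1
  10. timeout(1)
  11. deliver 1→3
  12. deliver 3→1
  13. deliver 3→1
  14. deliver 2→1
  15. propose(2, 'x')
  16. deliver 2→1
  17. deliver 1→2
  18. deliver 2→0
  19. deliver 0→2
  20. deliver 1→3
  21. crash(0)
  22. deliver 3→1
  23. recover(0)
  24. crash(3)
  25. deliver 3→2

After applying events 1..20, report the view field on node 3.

2

after 1 — timeout(1): n1:prim/v1/[-]
after 2 — deliver 1→0: n0:back/v1/[-]
after 3 — deliver 1→2: n2:back/v1/[-]
after 4 — deliver 1→3: n3:back/v1/[-]
after 5 — propose(1,'s'): ·
after 6 — deliver 1→2: n2:back/v1/[s]
after 7 — deliver 2→1: ·
after 8 — deliver 1→0: n0:back/v1/[s]
after 9 — deliver 0→1: n1:prim/v1/[s]
after 10 — timeout(1): n1:back/v2/[s]
after 11 — deliver 1→3: n3:back/v1/[s]
after 12 — deliver 3→1: ·
after 13 — deliver 3→1: ·
after 14 — deliver 2→1: ·
after 15 — propose(2,'x'): ·
after 16 — deliver 2→1: ·
after 17 — deliver 1→2: n2:prim/v2/[s]
after 18 — deliver 2→0: ·
after 19 — deliver 0→2: ·
after 20 — deliver 1→3: n3:back/v2/[s]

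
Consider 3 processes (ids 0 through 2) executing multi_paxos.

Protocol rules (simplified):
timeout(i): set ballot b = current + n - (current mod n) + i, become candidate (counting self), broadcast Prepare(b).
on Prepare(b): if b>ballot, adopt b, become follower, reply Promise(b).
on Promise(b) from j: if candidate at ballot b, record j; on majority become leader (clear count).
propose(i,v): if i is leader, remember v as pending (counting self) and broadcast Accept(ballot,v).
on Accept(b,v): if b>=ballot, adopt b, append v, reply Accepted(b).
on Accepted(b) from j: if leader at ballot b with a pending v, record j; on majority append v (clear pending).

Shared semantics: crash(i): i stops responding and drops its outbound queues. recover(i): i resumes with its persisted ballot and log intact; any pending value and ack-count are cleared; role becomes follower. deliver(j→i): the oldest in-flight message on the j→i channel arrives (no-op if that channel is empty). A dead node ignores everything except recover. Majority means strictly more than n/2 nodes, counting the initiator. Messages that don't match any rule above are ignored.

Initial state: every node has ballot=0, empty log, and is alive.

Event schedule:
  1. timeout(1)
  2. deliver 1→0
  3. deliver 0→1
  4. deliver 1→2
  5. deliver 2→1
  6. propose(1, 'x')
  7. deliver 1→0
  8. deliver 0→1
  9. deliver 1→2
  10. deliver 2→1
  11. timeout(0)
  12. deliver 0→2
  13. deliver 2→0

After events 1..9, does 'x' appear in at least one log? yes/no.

yes

after 1 — timeout(1): n1:cand/b4/[-]
after 2 — deliver 1→0: n0:foll/b4/[-]
after 3 — deliver 0→1: n1:lead/b4/[-]
after 4 — deliver 1→2: n2:foll/b4/[-]
after 5 — deliver 2→1: ·
after 6 — propose(1,'x'): ·
after 7 — deliver 1→0: n0:foll/b4/[x]
after 8 — deliver 0→1: n1:lead/b4/[x]
after 9 — deliver 1→2: n2:foll/b4/[x]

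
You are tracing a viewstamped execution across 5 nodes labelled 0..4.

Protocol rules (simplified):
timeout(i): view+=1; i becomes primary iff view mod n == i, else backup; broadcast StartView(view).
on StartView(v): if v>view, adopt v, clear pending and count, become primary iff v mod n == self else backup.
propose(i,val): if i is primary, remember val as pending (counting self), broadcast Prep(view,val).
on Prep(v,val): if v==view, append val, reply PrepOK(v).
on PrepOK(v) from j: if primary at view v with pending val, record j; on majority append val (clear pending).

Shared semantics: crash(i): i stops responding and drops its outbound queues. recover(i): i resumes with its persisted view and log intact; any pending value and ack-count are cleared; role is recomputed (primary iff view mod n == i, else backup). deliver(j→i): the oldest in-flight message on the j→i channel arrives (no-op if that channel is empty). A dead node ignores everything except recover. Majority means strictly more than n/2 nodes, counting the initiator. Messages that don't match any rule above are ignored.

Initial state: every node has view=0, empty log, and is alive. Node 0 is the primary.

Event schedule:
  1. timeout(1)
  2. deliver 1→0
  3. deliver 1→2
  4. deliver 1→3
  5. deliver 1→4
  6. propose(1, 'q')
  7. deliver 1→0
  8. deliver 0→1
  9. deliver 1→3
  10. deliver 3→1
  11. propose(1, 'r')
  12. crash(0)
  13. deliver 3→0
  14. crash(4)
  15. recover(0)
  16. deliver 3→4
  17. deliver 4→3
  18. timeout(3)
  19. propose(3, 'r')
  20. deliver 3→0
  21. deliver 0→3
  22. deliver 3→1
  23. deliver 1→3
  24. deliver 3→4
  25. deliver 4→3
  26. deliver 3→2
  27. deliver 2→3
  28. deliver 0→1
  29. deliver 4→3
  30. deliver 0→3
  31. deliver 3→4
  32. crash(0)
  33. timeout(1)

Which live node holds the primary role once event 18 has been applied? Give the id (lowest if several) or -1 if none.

after 1 — timeout(1): n1:prim/v1/[-]
after 2 — deliver 1→0: n0:back/v1/[-]
after 3 — deliver 1→2: n2:back/v1/[-]
after 4 — deliver 1→3: n3:back/v1/[-]
after 5 — deliver 1→4: n4:back/v1/[-]
after 6 — propose(1,'q'): ·
after 7 — deliver 1→0: n0:back/v1/[q]
after 8 — deliver 0→1: ·
after 9 — deliver 1→3: n3:back/v1/[q]
after 10 — deliver 3→1: n1:prim/v1/[q]
after 11 — propose(1,'r'): ·
after 12 — crash(0): n0:✗back/v1/[q]
after 13 — deliver 3→0: ·
after 14 — crash(4): n4:✗back/v1/[-]
after 15 — recover(0): n0:back/v1/[q]
after 16 — deliver 3→4: ·
after 17 — deliver 4→3: ·
after 18 — timeout(3): n3:back/v2/[q]

1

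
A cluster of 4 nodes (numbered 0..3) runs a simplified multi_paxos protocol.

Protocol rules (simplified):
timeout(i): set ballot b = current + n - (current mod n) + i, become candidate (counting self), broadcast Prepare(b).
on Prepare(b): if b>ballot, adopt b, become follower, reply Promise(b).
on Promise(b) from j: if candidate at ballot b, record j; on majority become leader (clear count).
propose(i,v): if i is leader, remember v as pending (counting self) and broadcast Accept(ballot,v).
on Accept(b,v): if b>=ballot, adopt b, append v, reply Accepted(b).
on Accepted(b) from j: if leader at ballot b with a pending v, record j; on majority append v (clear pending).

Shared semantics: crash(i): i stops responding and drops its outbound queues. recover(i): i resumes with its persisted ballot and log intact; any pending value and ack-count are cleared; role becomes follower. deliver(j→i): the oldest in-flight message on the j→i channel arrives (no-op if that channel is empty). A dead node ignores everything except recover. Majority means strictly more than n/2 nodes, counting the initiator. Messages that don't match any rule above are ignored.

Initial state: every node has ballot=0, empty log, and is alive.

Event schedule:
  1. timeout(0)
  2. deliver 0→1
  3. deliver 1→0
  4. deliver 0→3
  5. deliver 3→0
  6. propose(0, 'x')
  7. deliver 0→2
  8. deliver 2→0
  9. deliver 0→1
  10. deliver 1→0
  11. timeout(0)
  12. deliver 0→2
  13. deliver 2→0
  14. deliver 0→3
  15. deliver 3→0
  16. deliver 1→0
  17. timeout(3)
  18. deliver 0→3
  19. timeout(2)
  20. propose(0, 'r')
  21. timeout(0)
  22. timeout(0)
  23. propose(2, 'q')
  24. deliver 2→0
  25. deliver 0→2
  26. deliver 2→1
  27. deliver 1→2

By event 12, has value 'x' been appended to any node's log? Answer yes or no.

yes

after 1 — timeout(0): n0:cand/b4/[-]
after 2 — deliver 0→1: n1:foll/b4/[-]
after 3 — deliver 1→0: ·
after 4 — deliver 0→3: n3:foll/b4/[-]
after 5 — deliver 3→0: n0:lead/b4/[-]
after 6 — propose(0,'x'): ·
after 7 — deliver 0→2: n2:foll/b4/[-]
after 8 — deliver 2→0: ·
after 9 — deliver 0→1: n1:foll/b4/[x]
after 10 — deliver 1→0: ·
after 11 — timeout(0): n0:cand/b8/[-]
after 12 — deliver 0→2: n2:foll/b4/[x]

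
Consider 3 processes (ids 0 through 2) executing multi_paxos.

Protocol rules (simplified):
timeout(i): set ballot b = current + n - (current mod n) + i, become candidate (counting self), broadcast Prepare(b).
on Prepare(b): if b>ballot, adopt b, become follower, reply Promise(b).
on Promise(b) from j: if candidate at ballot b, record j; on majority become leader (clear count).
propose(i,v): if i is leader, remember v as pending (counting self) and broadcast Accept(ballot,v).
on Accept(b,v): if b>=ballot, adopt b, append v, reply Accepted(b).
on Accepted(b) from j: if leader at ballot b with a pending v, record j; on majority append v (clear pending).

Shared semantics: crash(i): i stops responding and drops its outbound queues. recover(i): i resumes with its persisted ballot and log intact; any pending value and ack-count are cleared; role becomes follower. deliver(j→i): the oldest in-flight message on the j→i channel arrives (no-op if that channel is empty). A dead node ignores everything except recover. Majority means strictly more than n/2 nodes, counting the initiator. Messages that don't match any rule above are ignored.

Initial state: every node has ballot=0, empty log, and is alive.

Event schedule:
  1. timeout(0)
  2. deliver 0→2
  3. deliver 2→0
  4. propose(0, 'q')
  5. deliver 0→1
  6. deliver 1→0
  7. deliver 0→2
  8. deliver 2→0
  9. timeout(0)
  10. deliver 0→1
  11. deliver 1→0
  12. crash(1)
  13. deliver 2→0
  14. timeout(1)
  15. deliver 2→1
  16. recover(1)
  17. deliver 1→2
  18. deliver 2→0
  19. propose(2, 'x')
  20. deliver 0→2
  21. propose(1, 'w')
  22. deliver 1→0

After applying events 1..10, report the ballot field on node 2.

3

[1] timeout(0) → N0(cand b3 [-])
[2] deliver 0→2 → N2(foll b3 [-])
[3] deliver 2→0 → N0(lead b3 [-])
[4] propose(0,'q') → ∅
[5] deliver 0→1 → N1(foll b3 [-])
[6] deliver 1→0 → ∅
[7] deliver 0→2 → N2(foll b3 [q])
[8] deliver 2→0 → N0(lead b3 [q])
[9] timeout(0) → N0(cand b6 [q])
[10] deliver 0→1 → N1(foll b3 [q])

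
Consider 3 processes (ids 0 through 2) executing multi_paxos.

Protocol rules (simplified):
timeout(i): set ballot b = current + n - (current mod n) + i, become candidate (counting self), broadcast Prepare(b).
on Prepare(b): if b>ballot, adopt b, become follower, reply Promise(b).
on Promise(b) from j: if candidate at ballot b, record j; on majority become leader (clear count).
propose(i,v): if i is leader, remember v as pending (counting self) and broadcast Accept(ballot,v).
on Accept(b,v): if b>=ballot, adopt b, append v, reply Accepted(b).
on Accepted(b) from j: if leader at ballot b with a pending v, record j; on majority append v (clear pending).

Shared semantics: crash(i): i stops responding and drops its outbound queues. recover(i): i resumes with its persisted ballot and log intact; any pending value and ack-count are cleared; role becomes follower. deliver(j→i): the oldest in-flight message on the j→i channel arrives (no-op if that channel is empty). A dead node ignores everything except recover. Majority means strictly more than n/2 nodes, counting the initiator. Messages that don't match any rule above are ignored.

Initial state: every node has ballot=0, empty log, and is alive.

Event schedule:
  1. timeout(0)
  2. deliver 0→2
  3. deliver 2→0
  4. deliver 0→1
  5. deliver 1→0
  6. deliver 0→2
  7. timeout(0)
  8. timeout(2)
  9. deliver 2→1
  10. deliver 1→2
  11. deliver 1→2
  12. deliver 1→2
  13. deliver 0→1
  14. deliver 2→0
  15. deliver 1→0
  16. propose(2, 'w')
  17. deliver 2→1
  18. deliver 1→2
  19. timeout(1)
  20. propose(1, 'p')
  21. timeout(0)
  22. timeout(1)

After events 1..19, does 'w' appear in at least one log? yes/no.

yes

1. timeout(0):  <0:cand b3 ->
2. deliver 0→2:  <2:foll b3 ->
3. deliver 2→0:  <0:lead b3 ->
4. deliver 0→1:  <1:foll b3 ->
5. deliver 1→0:  nop
6. deliver 0→2:  nop
7. timeout(0):  <0:cand b6 ->
8. timeout(2):  <2:cand b8 ->
9. deliver 2→1:  <1:foll b8 ->
10. deliver 1→2:  <2:lead b8 ->
11. deliver 1→2:  nop
12. deliver 1→2:  nop
13. deliver 0→1:  nop
14. deliver 2→0:  <0:foll b8 ->
15. deliver 1→0:  nop
16. propose(2,'w'):  nop
17. deliver 2→1:  <1:foll b8 w>
18. deliver 1→2:  <2:lead b8 w>
19. timeout(1):  <1:cand b10 w>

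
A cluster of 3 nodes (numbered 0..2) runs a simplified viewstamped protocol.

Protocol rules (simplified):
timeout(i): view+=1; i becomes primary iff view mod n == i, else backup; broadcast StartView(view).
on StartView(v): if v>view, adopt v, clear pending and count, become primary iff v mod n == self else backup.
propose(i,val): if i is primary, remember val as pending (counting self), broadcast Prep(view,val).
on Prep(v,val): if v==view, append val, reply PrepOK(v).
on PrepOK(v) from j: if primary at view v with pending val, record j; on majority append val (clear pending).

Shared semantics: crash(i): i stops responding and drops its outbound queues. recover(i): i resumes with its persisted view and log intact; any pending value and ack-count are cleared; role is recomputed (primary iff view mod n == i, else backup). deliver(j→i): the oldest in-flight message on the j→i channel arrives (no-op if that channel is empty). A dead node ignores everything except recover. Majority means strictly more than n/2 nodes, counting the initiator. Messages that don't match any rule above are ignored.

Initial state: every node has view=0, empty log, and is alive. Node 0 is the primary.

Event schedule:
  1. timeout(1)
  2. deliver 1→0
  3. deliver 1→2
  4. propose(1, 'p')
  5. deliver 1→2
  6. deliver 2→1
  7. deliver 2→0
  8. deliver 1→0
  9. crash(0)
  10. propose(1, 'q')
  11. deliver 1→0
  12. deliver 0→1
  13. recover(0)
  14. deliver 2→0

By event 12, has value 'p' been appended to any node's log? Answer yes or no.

yes

1. timeout(1):  <1:prim v1 ->
2. deliver 1→0:  <0:back v1 ->
3. deliver 1→2:  <2:back v1 ->
4. propose(1,'p'):  nop
5. deliver 1→2:  <2:back v1 p>
6. deliver 2→1:  <1:prim v1 p>
7. deliver 2→0:  nop
8. deliver 1→0:  <0:back v1 p>
9. crash(0):  <0:✗back v1 p>
10. propose(1,'q'):  nop
11. deliver 1→0:  nop
12. deliver 0→1:  nop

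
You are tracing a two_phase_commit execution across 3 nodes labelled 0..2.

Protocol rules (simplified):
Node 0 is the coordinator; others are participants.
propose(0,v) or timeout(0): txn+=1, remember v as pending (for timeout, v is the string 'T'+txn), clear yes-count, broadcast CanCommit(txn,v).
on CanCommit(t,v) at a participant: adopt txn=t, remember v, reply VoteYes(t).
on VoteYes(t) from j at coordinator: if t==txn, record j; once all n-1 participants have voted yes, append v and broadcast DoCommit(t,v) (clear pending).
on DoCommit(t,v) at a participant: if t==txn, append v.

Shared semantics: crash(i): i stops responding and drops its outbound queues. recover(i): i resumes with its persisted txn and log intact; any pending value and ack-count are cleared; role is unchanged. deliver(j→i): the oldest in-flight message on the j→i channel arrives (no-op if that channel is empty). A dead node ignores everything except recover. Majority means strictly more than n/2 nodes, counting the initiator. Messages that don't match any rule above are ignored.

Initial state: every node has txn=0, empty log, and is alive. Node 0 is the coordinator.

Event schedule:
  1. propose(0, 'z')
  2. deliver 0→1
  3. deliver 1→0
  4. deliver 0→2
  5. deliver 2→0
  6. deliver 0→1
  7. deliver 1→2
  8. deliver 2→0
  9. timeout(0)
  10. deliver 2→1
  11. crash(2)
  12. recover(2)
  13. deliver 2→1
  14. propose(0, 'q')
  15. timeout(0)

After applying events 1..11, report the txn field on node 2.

step 1 propose(0,'z'): 0={coor,t=1,log=-}
step 2 deliver 0→1: 1={part,t=1,log=-}
step 3 deliver 1→0: —
step 4 deliver 0→2: 2={part,t=1,log=-}
step 5 deliver 2→0: 0={coor,t=1,log=z}
step 6 deliver 0→1: 1={part,t=1,log=z}
step 7 deliver 1→2: —
step 8 deliver 2→0: —
step 9 timeout(0): 0={coor,t=2,log=z}
step 10 deliver 2→1: —
step 11 crash(2): 2={✗part,t=1,log=-}

1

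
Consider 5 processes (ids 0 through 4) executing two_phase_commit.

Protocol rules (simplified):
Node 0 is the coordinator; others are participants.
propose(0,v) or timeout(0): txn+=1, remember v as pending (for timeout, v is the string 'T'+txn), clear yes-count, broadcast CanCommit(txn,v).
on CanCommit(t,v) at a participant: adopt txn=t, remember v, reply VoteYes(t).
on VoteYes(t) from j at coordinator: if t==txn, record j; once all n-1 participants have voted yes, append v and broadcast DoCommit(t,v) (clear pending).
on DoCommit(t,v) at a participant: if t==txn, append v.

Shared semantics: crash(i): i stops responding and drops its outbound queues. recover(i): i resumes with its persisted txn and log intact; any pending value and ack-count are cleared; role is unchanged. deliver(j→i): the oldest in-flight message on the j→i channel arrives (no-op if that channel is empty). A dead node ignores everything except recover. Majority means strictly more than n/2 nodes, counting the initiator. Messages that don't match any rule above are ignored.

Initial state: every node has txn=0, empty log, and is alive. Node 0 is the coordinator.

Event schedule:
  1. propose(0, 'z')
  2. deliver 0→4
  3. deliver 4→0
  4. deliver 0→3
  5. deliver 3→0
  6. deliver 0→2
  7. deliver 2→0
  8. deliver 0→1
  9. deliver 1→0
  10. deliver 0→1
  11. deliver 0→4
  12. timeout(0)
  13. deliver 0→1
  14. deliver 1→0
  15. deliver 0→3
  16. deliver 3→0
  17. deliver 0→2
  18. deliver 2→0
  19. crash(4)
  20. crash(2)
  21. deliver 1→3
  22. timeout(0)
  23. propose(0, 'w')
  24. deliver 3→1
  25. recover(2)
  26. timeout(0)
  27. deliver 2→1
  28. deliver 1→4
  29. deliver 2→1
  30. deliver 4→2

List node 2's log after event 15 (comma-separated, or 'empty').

empty

step 1 propose(0,'z'): 0={coor,t=1,log=-}
step 2 deliver 0→4: 4={part,t=1,log=-}
step 3 deliver 4→0: —
step 4 deliver 0→3: 3={part,t=1,log=-}
step 5 deliver 3→0: —
step 6 deliver 0→2: 2={part,t=1,log=-}
step 7 deliver 2→0: —
step 8 deliver 0→1: 1={part,t=1,log=-}
step 9 deliver 1→0: 0={coor,t=1,log=z}
step 10 deliver 0→1: 1={part,t=1,log=z}
step 11 deliver 0→4: 4={part,t=1,log=z}
step 12 timeout(0): 0={coor,t=2,log=z}
step 13 deliver 0→1: 1={part,t=2,log=z}
step 14 deliver 1→0: —
step 15 deliver 0→3: 3={part,t=1,log=z}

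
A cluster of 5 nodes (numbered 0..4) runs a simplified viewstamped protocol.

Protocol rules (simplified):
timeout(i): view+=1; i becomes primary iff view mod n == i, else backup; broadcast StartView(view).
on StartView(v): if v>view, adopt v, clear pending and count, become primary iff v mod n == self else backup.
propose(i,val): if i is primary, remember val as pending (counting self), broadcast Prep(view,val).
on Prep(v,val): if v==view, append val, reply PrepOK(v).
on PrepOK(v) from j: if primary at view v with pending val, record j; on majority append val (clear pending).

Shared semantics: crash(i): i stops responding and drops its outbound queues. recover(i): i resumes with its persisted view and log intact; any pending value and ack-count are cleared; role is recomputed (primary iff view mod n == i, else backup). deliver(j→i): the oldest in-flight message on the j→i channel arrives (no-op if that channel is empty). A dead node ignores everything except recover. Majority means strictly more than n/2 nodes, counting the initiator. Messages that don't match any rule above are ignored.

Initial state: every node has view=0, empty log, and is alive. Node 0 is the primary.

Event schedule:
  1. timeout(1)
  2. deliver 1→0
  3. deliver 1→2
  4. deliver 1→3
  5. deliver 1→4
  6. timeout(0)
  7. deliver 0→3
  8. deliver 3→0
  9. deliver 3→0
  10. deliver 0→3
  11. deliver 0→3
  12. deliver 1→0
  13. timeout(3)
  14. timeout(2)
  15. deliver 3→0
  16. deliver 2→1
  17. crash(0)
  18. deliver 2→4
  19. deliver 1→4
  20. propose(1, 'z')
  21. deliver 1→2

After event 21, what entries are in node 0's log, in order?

empty

[1] timeout(1) → N1(prim v1 [-])
[2] deliver 1→0 → N0(back v1 [-])
[3] deliver 1→2 → N2(back v1 [-])
[4] deliver 1→3 → N3(back v1 [-])
[5] deliver 1→4 → N4(back v1 [-])
[6] timeout(0) → N0(back v2 [-])
[7] deliver 0→3 → N3(back v2 [-])
[8] deliver 3→0 → ∅
[9] deliver 3→0 → ∅
[10] deliver 0→3 → ∅
[11] deliver 0→3 → ∅
[12] deliver 1→0 → ∅
[13] timeout(3) → N3(prim v3 [-])
[14] timeout(2) → N2(prim v2 [-])
[15] deliver 3→0 → N0(back v3 [-])
[16] deliver 2→1 → N1(back v2 [-])
[17] crash(0) → N0(✗back v3 [-])
[18] deliver 2→4 → N4(back v2 [-])
[19] deliver 1→4 → ∅
[20] propose(1,'z') → ∅
[21] deliver 1→2 → ∅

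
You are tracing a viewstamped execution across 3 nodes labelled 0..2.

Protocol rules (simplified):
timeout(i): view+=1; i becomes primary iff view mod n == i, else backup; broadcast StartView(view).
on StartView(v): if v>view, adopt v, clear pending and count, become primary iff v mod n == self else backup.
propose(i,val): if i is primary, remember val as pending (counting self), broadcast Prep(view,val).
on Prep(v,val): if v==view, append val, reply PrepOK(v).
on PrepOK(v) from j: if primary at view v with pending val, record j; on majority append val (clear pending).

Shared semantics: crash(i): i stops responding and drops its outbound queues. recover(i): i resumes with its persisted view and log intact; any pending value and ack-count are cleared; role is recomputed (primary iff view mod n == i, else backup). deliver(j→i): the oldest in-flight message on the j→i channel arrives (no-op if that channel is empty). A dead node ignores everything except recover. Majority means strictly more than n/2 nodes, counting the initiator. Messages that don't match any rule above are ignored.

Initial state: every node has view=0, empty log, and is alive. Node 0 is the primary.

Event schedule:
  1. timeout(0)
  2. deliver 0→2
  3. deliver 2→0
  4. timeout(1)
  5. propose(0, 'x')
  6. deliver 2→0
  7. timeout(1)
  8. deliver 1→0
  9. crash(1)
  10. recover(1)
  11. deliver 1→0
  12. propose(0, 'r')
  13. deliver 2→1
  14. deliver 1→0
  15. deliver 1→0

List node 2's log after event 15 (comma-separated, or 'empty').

1. timeout(0):  <0:back v1 ->
2. deliver 0→2:  <2:back v1 ->
3. deliver 2→0:  nop
4. timeout(1):  <1:prim v1 ->
5. propose(0,'x'):  nop
6. deliver 2→0:  nop
7. timeout(1):  <1:back v2 ->
8. deliver 1→0:  nop
9. crash(1):  <1:✗back v2 ->
10. recover(1):  <1:back v2 ->
11. deliver 1→0:  nop
12. propose(0,'r'):  nop
13. deliver 2→1:  nop
14. deliver 1→0:  nop
15. deliver 1→0:  nop

empty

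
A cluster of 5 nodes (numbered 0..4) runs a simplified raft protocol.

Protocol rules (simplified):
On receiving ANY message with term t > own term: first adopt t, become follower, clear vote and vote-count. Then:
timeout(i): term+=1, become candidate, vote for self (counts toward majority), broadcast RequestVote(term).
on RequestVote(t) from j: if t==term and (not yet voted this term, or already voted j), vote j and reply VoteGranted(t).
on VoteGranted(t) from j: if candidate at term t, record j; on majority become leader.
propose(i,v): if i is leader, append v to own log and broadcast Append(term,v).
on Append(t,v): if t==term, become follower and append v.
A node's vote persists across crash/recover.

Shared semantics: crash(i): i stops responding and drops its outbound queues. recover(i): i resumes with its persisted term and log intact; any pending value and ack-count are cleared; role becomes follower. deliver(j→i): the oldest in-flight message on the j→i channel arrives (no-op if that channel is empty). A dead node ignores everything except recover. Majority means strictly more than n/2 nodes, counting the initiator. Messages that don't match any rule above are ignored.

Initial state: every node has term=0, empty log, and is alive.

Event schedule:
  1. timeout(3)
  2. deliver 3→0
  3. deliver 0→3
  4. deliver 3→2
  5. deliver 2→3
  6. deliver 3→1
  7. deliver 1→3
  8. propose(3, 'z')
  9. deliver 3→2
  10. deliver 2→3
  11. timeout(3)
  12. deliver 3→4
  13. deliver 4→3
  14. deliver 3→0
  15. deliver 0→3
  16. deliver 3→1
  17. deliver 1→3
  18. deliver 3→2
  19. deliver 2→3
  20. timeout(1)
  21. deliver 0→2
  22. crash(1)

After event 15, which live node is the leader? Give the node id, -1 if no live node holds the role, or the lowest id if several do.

-1

step 1 timeout(3): 3={cand,t=1,log=-}
step 2 deliver 3→0: 0={foll,t=1,log=-}
step 3 deliver 0→3: —
step 4 deliver 3→2: 2={foll,t=1,log=-}
step 5 deliver 2→3: 3={lead,t=1,log=-}
step 6 deliver 3→1: 1={foll,t=1,log=-}
step 7 deliver 1→3: —
step 8 propose(3,'z'): 3={lead,t=1,log=z}
step 9 deliver 3→2: 2={foll,t=1,log=z}
step 10 deliver 2→3: —
step 11 timeout(3): 3={cand,t=2,log=z}
step 12 deliver 3→4: 4={foll,t=1,log=-}
step 13 deliver 4→3: —
step 14 deliver 3→0: 0={foll,t=1,log=z}
step 15 deliver 0→3: —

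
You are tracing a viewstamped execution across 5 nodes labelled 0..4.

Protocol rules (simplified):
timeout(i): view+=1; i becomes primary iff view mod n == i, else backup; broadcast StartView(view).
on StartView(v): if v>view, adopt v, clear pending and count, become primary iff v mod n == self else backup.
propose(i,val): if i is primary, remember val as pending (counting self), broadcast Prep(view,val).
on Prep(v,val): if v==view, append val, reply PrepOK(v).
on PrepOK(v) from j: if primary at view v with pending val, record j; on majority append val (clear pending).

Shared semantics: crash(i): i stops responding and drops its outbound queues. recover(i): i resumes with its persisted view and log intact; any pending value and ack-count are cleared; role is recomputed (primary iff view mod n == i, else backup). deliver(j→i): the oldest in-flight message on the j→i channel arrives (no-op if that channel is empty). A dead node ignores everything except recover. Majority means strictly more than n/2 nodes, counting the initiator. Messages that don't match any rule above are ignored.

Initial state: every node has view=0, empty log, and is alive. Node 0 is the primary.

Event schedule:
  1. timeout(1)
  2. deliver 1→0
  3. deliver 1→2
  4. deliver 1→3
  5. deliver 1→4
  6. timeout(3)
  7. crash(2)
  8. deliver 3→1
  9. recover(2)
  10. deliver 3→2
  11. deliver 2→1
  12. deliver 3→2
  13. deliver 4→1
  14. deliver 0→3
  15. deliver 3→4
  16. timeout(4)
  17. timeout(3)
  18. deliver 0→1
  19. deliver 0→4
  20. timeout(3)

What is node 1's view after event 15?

after 1 — timeout(1): n1:prim/v1/[-]
after 2 — deliver 1→0: n0:back/v1/[-]
after 3 — deliver 1→2: n2:back/v1/[-]
after 4 — deliver 1→3: n3:back/v1/[-]
after 5 — deliver 1→4: n4:back/v1/[-]
after 6 — timeout(3): n3:back/v2/[-]
after 7 — crash(2): n2:✗back/v1/[-]
after 8 — deliver 3→1: n1:back/v2/[-]
after 9 — recover(2): n2:back/v1/[-]
after 10 — deliver 3→2: n2:prim/v2/[-]
after 11 — deliver 2→1: ·
after 12 — deliver 3→2: ·
after 13 — deliver 4→1: ·
after 14 — deliver 0→3: ·
after 15 — deliver 3→4: n4:back/v2/[-]

2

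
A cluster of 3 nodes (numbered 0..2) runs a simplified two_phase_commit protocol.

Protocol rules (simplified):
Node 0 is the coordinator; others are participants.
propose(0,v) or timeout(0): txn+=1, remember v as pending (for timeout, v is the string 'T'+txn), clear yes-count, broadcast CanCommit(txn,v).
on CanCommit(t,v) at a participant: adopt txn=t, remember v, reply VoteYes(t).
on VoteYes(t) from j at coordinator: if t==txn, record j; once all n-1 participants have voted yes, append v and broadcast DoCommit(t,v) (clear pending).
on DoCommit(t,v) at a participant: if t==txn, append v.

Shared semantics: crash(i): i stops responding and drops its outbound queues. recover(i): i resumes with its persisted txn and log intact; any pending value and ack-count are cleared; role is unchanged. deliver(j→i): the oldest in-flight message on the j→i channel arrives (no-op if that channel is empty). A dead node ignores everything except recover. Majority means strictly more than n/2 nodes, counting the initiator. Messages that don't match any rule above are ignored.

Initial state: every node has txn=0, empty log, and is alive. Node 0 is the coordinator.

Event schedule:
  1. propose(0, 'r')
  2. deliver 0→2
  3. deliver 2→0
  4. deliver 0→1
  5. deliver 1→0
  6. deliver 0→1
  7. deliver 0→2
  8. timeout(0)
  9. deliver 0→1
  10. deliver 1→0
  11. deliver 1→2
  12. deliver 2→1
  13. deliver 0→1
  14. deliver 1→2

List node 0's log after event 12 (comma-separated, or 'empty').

r

[1] propose(0,'r') → N0(coor t1 [-])
[2] deliver 0→2 → N2(part t1 [-])
[3] deliver 2→0 → ∅
[4] deliver 0→1 → N1(part t1 [-])
[5] deliver 1→0 → N0(coor t1 [r])
[6] deliver 0→1 → N1(part t1 [r])
[7] deliver 0→2 → N2(part t1 [r])
[8] timeout(0) → N0(coor t2 [r])
[9] deliver 0→1 → N1(part t2 [r])
[10] deliver 1→0 → ∅
[11] deliver 1→2 → ∅
[12] deliver 2→1 → ∅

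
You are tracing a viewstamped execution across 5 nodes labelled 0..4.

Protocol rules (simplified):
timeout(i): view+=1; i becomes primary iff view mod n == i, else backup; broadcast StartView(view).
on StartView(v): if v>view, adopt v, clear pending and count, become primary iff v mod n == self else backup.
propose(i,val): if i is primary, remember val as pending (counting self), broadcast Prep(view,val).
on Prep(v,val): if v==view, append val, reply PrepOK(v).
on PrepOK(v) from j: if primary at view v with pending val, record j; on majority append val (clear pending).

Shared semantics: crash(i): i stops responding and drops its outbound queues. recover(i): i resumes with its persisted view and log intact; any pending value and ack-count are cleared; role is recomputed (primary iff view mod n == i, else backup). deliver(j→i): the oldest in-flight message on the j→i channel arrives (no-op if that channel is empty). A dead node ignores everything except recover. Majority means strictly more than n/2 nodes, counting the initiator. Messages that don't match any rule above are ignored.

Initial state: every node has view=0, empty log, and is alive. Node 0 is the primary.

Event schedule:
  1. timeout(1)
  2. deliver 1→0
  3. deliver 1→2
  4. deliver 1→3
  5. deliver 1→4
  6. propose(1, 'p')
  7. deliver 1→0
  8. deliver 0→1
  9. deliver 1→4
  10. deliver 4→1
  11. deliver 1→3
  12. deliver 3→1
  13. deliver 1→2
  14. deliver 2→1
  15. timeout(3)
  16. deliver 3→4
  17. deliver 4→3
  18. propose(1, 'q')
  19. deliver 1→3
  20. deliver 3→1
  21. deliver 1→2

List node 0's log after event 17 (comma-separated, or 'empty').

p

step 1 timeout(1): 1={prim,v=1,log=-}
step 2 deliver 1→0: 0={back,v=1,log=-}
step 3 deliver 1→2: 2={back,v=1,log=-}
step 4 deliver 1→3: 3={back,v=1,log=-}
step 5 deliver 1→4: 4={back,v=1,log=-}
step 6 propose(1,'p'): —
step 7 deliver 1→0: 0={back,v=1,log=p}
step 8 deliver 0→1: —
step 9 deliver 1→4: 4={back,v=1,log=p}
step 10 deliver 4→1: 1={prim,v=1,log=p}
step 11 deliver 1→3: 3={back,v=1,log=p}
step 12 deliver 3→1: —
step 13 deliver 1→2: 2={back,v=1,log=p}
step 14 deliver 2→1: —
step 15 timeout(3): 3={back,v=2,log=p}
step 16 deliver 3→4: 4={back,v=2,log=p}
step 17 deliver 4→3: —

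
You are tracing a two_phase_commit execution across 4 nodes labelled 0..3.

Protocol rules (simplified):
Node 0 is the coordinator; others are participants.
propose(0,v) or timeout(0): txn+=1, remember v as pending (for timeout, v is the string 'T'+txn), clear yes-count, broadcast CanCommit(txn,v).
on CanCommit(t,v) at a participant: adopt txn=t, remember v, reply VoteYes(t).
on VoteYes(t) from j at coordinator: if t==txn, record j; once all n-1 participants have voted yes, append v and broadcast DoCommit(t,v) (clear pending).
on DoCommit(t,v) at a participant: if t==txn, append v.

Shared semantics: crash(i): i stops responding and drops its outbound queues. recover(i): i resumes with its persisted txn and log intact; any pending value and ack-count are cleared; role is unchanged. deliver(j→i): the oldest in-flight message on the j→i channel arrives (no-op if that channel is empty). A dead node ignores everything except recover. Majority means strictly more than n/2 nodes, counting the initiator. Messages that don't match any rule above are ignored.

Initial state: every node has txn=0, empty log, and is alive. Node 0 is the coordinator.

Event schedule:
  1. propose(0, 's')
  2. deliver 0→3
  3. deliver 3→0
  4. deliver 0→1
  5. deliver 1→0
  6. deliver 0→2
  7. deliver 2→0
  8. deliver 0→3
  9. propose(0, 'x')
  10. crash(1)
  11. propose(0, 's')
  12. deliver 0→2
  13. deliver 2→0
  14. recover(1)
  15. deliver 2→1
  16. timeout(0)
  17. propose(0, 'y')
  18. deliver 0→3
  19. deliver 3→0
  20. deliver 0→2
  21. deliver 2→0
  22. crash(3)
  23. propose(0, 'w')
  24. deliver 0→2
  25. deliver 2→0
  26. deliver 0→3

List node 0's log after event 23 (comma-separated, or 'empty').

[1] propose(0,'s') → N0(coor t1 [-])
[2] deliver 0→3 → N3(part t1 [-])
[3] deliver 3→0 → ∅
[4] deliver 0→1 → N1(part t1 [-])
[5] deliver 1→0 → ∅
[6] deliver 0→2 → N2(part t1 [-])
[7] deliver 2→0 → N0(coor t1 [s])
[8] deliver 0→3 → N3(part t1 [s])
[9] propose(0,'x') → N0(coor t2 [s])
[10] crash(1) → N1(✗part t1 [-])
[11] propose(0,'s') → N0(coor t3 [s])
[12] deliver 0→2 → N2(part t1 [s])
[13] deliver 2→0 → ∅
[14] recover(1) → N1(part t1 [-])
[15] deliver 2→1 → ∅
[16] timeout(0) → N0(coor t4 [s])
[17] propose(0,'y') → N0(coor t5 [s])
[18] deliver 0→3 → N3(part t2 [s])
[19] deliver 3→0 → ∅
[20] deliver 0→2 → N2(part t2 [s])
[21] deliver 2→0 → ∅
[22] crash(3) → N3(✗part t2 [s])
[23] propose(0,'w') → N0(coor t6 [s])

s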